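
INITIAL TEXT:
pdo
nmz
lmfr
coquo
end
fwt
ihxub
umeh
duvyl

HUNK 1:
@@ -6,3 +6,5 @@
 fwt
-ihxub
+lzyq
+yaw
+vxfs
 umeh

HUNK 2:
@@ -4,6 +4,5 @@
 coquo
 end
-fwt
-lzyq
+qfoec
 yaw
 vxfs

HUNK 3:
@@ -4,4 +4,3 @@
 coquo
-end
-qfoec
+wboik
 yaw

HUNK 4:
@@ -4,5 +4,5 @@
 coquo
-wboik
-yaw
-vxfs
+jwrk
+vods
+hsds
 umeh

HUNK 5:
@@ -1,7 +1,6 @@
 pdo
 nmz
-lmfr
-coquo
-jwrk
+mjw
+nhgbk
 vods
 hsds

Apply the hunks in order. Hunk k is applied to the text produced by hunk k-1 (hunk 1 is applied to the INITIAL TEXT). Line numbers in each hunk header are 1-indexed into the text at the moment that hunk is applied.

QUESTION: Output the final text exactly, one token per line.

Answer: pdo
nmz
mjw
nhgbk
vods
hsds
umeh
duvyl

Derivation:
Hunk 1: at line 6 remove [ihxub] add [lzyq,yaw,vxfs] -> 11 lines: pdo nmz lmfr coquo end fwt lzyq yaw vxfs umeh duvyl
Hunk 2: at line 4 remove [fwt,lzyq] add [qfoec] -> 10 lines: pdo nmz lmfr coquo end qfoec yaw vxfs umeh duvyl
Hunk 3: at line 4 remove [end,qfoec] add [wboik] -> 9 lines: pdo nmz lmfr coquo wboik yaw vxfs umeh duvyl
Hunk 4: at line 4 remove [wboik,yaw,vxfs] add [jwrk,vods,hsds] -> 9 lines: pdo nmz lmfr coquo jwrk vods hsds umeh duvyl
Hunk 5: at line 1 remove [lmfr,coquo,jwrk] add [mjw,nhgbk] -> 8 lines: pdo nmz mjw nhgbk vods hsds umeh duvyl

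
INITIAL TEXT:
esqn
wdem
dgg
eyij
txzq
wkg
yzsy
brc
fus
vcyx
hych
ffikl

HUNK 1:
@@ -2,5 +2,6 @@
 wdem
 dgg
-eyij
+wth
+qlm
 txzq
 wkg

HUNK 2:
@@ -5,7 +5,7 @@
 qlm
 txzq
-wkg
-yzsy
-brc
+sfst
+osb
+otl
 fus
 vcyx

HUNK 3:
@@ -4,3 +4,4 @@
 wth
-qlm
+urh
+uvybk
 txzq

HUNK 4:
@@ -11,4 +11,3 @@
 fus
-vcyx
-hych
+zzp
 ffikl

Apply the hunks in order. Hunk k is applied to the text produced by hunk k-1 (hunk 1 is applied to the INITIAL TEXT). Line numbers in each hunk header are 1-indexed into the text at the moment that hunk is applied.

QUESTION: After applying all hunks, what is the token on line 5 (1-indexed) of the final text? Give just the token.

Answer: urh

Derivation:
Hunk 1: at line 2 remove [eyij] add [wth,qlm] -> 13 lines: esqn wdem dgg wth qlm txzq wkg yzsy brc fus vcyx hych ffikl
Hunk 2: at line 5 remove [wkg,yzsy,brc] add [sfst,osb,otl] -> 13 lines: esqn wdem dgg wth qlm txzq sfst osb otl fus vcyx hych ffikl
Hunk 3: at line 4 remove [qlm] add [urh,uvybk] -> 14 lines: esqn wdem dgg wth urh uvybk txzq sfst osb otl fus vcyx hych ffikl
Hunk 4: at line 11 remove [vcyx,hych] add [zzp] -> 13 lines: esqn wdem dgg wth urh uvybk txzq sfst osb otl fus zzp ffikl
Final line 5: urh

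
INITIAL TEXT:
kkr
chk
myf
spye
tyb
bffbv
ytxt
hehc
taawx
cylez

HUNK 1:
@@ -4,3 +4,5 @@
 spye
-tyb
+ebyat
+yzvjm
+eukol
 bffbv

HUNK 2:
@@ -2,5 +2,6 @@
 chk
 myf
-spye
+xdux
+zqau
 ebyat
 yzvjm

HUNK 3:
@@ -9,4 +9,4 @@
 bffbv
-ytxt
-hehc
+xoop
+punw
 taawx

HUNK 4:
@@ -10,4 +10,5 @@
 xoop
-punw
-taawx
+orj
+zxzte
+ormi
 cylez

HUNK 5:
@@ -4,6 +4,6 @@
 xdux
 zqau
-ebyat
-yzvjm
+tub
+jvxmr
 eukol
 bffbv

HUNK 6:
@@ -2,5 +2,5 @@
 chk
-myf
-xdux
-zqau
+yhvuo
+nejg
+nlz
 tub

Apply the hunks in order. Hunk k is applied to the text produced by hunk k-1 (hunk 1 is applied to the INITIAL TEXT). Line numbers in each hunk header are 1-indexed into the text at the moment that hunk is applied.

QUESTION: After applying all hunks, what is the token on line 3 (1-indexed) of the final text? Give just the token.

Answer: yhvuo

Derivation:
Hunk 1: at line 4 remove [tyb] add [ebyat,yzvjm,eukol] -> 12 lines: kkr chk myf spye ebyat yzvjm eukol bffbv ytxt hehc taawx cylez
Hunk 2: at line 2 remove [spye] add [xdux,zqau] -> 13 lines: kkr chk myf xdux zqau ebyat yzvjm eukol bffbv ytxt hehc taawx cylez
Hunk 3: at line 9 remove [ytxt,hehc] add [xoop,punw] -> 13 lines: kkr chk myf xdux zqau ebyat yzvjm eukol bffbv xoop punw taawx cylez
Hunk 4: at line 10 remove [punw,taawx] add [orj,zxzte,ormi] -> 14 lines: kkr chk myf xdux zqau ebyat yzvjm eukol bffbv xoop orj zxzte ormi cylez
Hunk 5: at line 4 remove [ebyat,yzvjm] add [tub,jvxmr] -> 14 lines: kkr chk myf xdux zqau tub jvxmr eukol bffbv xoop orj zxzte ormi cylez
Hunk 6: at line 2 remove [myf,xdux,zqau] add [yhvuo,nejg,nlz] -> 14 lines: kkr chk yhvuo nejg nlz tub jvxmr eukol bffbv xoop orj zxzte ormi cylez
Final line 3: yhvuo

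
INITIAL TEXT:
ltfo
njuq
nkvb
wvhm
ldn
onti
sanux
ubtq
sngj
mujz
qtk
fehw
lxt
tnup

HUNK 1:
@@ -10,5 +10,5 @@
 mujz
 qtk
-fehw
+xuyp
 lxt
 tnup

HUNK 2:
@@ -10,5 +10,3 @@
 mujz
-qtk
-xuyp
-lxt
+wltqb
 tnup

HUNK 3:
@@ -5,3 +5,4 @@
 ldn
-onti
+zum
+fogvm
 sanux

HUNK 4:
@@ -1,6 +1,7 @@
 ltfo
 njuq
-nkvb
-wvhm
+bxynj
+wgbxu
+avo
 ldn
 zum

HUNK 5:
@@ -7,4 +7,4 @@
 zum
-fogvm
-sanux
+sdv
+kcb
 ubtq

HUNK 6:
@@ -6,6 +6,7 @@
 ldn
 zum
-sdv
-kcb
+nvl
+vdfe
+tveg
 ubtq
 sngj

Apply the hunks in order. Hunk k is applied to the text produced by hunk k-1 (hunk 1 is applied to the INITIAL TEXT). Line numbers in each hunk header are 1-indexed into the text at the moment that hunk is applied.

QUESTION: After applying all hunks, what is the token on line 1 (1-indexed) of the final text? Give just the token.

Hunk 1: at line 10 remove [fehw] add [xuyp] -> 14 lines: ltfo njuq nkvb wvhm ldn onti sanux ubtq sngj mujz qtk xuyp lxt tnup
Hunk 2: at line 10 remove [qtk,xuyp,lxt] add [wltqb] -> 12 lines: ltfo njuq nkvb wvhm ldn onti sanux ubtq sngj mujz wltqb tnup
Hunk 3: at line 5 remove [onti] add [zum,fogvm] -> 13 lines: ltfo njuq nkvb wvhm ldn zum fogvm sanux ubtq sngj mujz wltqb tnup
Hunk 4: at line 1 remove [nkvb,wvhm] add [bxynj,wgbxu,avo] -> 14 lines: ltfo njuq bxynj wgbxu avo ldn zum fogvm sanux ubtq sngj mujz wltqb tnup
Hunk 5: at line 7 remove [fogvm,sanux] add [sdv,kcb] -> 14 lines: ltfo njuq bxynj wgbxu avo ldn zum sdv kcb ubtq sngj mujz wltqb tnup
Hunk 6: at line 6 remove [sdv,kcb] add [nvl,vdfe,tveg] -> 15 lines: ltfo njuq bxynj wgbxu avo ldn zum nvl vdfe tveg ubtq sngj mujz wltqb tnup
Final line 1: ltfo

Answer: ltfo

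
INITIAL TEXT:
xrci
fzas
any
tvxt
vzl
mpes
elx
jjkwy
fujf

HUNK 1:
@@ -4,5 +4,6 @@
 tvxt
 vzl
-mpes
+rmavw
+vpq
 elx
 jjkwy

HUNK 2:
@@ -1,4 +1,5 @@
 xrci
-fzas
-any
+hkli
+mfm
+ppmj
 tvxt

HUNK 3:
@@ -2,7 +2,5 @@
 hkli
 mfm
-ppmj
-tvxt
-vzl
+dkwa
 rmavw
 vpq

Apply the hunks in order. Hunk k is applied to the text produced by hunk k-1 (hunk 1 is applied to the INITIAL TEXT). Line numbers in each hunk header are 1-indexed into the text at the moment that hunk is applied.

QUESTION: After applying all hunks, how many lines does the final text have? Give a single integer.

Answer: 9

Derivation:
Hunk 1: at line 4 remove [mpes] add [rmavw,vpq] -> 10 lines: xrci fzas any tvxt vzl rmavw vpq elx jjkwy fujf
Hunk 2: at line 1 remove [fzas,any] add [hkli,mfm,ppmj] -> 11 lines: xrci hkli mfm ppmj tvxt vzl rmavw vpq elx jjkwy fujf
Hunk 3: at line 2 remove [ppmj,tvxt,vzl] add [dkwa] -> 9 lines: xrci hkli mfm dkwa rmavw vpq elx jjkwy fujf
Final line count: 9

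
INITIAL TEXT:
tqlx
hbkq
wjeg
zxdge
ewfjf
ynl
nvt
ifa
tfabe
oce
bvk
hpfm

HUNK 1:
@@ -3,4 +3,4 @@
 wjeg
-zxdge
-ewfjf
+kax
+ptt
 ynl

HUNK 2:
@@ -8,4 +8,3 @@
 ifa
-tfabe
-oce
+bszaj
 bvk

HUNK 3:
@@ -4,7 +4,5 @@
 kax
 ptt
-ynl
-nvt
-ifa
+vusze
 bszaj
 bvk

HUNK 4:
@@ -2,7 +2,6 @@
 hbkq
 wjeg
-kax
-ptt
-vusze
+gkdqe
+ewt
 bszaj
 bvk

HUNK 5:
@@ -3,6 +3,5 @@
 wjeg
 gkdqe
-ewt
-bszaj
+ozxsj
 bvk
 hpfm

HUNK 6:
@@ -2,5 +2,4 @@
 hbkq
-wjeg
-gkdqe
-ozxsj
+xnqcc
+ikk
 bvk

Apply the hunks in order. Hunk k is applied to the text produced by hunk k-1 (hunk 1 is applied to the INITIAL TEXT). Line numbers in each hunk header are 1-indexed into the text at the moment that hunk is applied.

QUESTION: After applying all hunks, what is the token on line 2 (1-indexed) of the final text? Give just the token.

Answer: hbkq

Derivation:
Hunk 1: at line 3 remove [zxdge,ewfjf] add [kax,ptt] -> 12 lines: tqlx hbkq wjeg kax ptt ynl nvt ifa tfabe oce bvk hpfm
Hunk 2: at line 8 remove [tfabe,oce] add [bszaj] -> 11 lines: tqlx hbkq wjeg kax ptt ynl nvt ifa bszaj bvk hpfm
Hunk 3: at line 4 remove [ynl,nvt,ifa] add [vusze] -> 9 lines: tqlx hbkq wjeg kax ptt vusze bszaj bvk hpfm
Hunk 4: at line 2 remove [kax,ptt,vusze] add [gkdqe,ewt] -> 8 lines: tqlx hbkq wjeg gkdqe ewt bszaj bvk hpfm
Hunk 5: at line 3 remove [ewt,bszaj] add [ozxsj] -> 7 lines: tqlx hbkq wjeg gkdqe ozxsj bvk hpfm
Hunk 6: at line 2 remove [wjeg,gkdqe,ozxsj] add [xnqcc,ikk] -> 6 lines: tqlx hbkq xnqcc ikk bvk hpfm
Final line 2: hbkq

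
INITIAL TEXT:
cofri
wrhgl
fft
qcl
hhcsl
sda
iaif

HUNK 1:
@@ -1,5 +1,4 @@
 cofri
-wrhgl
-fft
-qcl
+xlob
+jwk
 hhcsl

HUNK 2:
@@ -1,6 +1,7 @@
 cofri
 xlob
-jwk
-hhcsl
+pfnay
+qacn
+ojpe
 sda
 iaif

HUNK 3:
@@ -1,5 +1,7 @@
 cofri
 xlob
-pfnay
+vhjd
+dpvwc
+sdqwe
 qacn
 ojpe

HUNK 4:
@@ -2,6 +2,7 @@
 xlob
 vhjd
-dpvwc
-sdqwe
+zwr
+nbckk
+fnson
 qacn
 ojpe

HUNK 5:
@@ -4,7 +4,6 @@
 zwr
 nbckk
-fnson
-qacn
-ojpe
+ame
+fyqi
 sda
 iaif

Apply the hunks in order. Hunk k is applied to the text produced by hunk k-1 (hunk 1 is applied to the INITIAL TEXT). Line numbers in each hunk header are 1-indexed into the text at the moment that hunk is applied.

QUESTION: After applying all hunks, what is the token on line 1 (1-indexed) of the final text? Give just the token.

Hunk 1: at line 1 remove [wrhgl,fft,qcl] add [xlob,jwk] -> 6 lines: cofri xlob jwk hhcsl sda iaif
Hunk 2: at line 1 remove [jwk,hhcsl] add [pfnay,qacn,ojpe] -> 7 lines: cofri xlob pfnay qacn ojpe sda iaif
Hunk 3: at line 1 remove [pfnay] add [vhjd,dpvwc,sdqwe] -> 9 lines: cofri xlob vhjd dpvwc sdqwe qacn ojpe sda iaif
Hunk 4: at line 2 remove [dpvwc,sdqwe] add [zwr,nbckk,fnson] -> 10 lines: cofri xlob vhjd zwr nbckk fnson qacn ojpe sda iaif
Hunk 5: at line 4 remove [fnson,qacn,ojpe] add [ame,fyqi] -> 9 lines: cofri xlob vhjd zwr nbckk ame fyqi sda iaif
Final line 1: cofri

Answer: cofri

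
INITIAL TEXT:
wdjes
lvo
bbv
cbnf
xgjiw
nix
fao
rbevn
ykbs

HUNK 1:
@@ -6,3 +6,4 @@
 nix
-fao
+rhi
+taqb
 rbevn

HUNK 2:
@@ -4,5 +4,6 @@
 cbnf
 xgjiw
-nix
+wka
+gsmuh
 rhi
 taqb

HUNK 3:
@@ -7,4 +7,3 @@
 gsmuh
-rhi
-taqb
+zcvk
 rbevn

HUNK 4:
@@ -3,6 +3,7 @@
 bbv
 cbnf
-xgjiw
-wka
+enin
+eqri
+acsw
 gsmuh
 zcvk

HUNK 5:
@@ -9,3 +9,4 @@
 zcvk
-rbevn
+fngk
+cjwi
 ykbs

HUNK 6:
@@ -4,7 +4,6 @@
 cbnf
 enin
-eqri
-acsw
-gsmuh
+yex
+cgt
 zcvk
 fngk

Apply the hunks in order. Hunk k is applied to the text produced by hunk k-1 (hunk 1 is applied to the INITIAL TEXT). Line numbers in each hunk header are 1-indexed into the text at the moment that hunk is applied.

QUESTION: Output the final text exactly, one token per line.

Answer: wdjes
lvo
bbv
cbnf
enin
yex
cgt
zcvk
fngk
cjwi
ykbs

Derivation:
Hunk 1: at line 6 remove [fao] add [rhi,taqb] -> 10 lines: wdjes lvo bbv cbnf xgjiw nix rhi taqb rbevn ykbs
Hunk 2: at line 4 remove [nix] add [wka,gsmuh] -> 11 lines: wdjes lvo bbv cbnf xgjiw wka gsmuh rhi taqb rbevn ykbs
Hunk 3: at line 7 remove [rhi,taqb] add [zcvk] -> 10 lines: wdjes lvo bbv cbnf xgjiw wka gsmuh zcvk rbevn ykbs
Hunk 4: at line 3 remove [xgjiw,wka] add [enin,eqri,acsw] -> 11 lines: wdjes lvo bbv cbnf enin eqri acsw gsmuh zcvk rbevn ykbs
Hunk 5: at line 9 remove [rbevn] add [fngk,cjwi] -> 12 lines: wdjes lvo bbv cbnf enin eqri acsw gsmuh zcvk fngk cjwi ykbs
Hunk 6: at line 4 remove [eqri,acsw,gsmuh] add [yex,cgt] -> 11 lines: wdjes lvo bbv cbnf enin yex cgt zcvk fngk cjwi ykbs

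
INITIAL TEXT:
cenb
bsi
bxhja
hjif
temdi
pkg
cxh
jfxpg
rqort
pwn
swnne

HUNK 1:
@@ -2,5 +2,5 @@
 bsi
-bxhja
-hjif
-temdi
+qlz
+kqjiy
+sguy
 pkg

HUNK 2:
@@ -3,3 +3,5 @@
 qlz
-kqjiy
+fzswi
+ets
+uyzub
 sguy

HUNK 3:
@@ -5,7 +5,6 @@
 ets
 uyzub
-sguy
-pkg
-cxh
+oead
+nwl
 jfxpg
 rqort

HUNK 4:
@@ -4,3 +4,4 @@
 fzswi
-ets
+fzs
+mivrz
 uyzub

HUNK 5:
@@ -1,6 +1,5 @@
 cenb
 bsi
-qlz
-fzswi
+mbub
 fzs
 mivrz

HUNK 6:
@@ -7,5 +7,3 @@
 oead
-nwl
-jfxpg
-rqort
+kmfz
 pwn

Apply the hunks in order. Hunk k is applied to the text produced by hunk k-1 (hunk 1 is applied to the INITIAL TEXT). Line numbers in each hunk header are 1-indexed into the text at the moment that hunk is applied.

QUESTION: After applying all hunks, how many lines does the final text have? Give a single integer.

Answer: 10

Derivation:
Hunk 1: at line 2 remove [bxhja,hjif,temdi] add [qlz,kqjiy,sguy] -> 11 lines: cenb bsi qlz kqjiy sguy pkg cxh jfxpg rqort pwn swnne
Hunk 2: at line 3 remove [kqjiy] add [fzswi,ets,uyzub] -> 13 lines: cenb bsi qlz fzswi ets uyzub sguy pkg cxh jfxpg rqort pwn swnne
Hunk 3: at line 5 remove [sguy,pkg,cxh] add [oead,nwl] -> 12 lines: cenb bsi qlz fzswi ets uyzub oead nwl jfxpg rqort pwn swnne
Hunk 4: at line 4 remove [ets] add [fzs,mivrz] -> 13 lines: cenb bsi qlz fzswi fzs mivrz uyzub oead nwl jfxpg rqort pwn swnne
Hunk 5: at line 1 remove [qlz,fzswi] add [mbub] -> 12 lines: cenb bsi mbub fzs mivrz uyzub oead nwl jfxpg rqort pwn swnne
Hunk 6: at line 7 remove [nwl,jfxpg,rqort] add [kmfz] -> 10 lines: cenb bsi mbub fzs mivrz uyzub oead kmfz pwn swnne
Final line count: 10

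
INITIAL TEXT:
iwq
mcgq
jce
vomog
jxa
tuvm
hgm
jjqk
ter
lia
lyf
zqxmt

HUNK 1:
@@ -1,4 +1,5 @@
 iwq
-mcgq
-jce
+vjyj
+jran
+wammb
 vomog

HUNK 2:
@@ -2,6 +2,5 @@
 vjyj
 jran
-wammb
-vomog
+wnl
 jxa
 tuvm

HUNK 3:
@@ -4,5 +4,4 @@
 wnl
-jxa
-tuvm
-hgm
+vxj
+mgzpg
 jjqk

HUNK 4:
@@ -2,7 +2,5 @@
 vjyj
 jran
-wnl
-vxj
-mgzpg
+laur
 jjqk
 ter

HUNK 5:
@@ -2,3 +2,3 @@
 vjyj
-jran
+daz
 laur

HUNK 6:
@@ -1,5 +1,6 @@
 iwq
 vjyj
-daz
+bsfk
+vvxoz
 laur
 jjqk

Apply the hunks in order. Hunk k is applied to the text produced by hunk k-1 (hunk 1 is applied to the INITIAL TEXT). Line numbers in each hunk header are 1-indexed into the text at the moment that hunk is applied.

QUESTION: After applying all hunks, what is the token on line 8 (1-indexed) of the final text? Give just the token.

Hunk 1: at line 1 remove [mcgq,jce] add [vjyj,jran,wammb] -> 13 lines: iwq vjyj jran wammb vomog jxa tuvm hgm jjqk ter lia lyf zqxmt
Hunk 2: at line 2 remove [wammb,vomog] add [wnl] -> 12 lines: iwq vjyj jran wnl jxa tuvm hgm jjqk ter lia lyf zqxmt
Hunk 3: at line 4 remove [jxa,tuvm,hgm] add [vxj,mgzpg] -> 11 lines: iwq vjyj jran wnl vxj mgzpg jjqk ter lia lyf zqxmt
Hunk 4: at line 2 remove [wnl,vxj,mgzpg] add [laur] -> 9 lines: iwq vjyj jran laur jjqk ter lia lyf zqxmt
Hunk 5: at line 2 remove [jran] add [daz] -> 9 lines: iwq vjyj daz laur jjqk ter lia lyf zqxmt
Hunk 6: at line 1 remove [daz] add [bsfk,vvxoz] -> 10 lines: iwq vjyj bsfk vvxoz laur jjqk ter lia lyf zqxmt
Final line 8: lia

Answer: lia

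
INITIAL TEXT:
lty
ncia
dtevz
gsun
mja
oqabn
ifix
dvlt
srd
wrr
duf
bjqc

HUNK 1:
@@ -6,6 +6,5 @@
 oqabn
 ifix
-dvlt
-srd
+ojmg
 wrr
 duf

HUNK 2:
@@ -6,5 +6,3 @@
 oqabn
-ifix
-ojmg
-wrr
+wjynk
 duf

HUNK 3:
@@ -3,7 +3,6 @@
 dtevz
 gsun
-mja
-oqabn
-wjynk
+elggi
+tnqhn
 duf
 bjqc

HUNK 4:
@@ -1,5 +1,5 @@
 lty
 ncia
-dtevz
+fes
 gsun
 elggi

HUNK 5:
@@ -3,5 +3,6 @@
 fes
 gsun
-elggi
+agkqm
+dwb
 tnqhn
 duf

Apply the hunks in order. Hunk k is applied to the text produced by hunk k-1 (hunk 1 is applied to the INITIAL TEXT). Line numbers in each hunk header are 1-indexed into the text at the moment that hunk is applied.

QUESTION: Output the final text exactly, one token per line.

Hunk 1: at line 6 remove [dvlt,srd] add [ojmg] -> 11 lines: lty ncia dtevz gsun mja oqabn ifix ojmg wrr duf bjqc
Hunk 2: at line 6 remove [ifix,ojmg,wrr] add [wjynk] -> 9 lines: lty ncia dtevz gsun mja oqabn wjynk duf bjqc
Hunk 3: at line 3 remove [mja,oqabn,wjynk] add [elggi,tnqhn] -> 8 lines: lty ncia dtevz gsun elggi tnqhn duf bjqc
Hunk 4: at line 1 remove [dtevz] add [fes] -> 8 lines: lty ncia fes gsun elggi tnqhn duf bjqc
Hunk 5: at line 3 remove [elggi] add [agkqm,dwb] -> 9 lines: lty ncia fes gsun agkqm dwb tnqhn duf bjqc

Answer: lty
ncia
fes
gsun
agkqm
dwb
tnqhn
duf
bjqc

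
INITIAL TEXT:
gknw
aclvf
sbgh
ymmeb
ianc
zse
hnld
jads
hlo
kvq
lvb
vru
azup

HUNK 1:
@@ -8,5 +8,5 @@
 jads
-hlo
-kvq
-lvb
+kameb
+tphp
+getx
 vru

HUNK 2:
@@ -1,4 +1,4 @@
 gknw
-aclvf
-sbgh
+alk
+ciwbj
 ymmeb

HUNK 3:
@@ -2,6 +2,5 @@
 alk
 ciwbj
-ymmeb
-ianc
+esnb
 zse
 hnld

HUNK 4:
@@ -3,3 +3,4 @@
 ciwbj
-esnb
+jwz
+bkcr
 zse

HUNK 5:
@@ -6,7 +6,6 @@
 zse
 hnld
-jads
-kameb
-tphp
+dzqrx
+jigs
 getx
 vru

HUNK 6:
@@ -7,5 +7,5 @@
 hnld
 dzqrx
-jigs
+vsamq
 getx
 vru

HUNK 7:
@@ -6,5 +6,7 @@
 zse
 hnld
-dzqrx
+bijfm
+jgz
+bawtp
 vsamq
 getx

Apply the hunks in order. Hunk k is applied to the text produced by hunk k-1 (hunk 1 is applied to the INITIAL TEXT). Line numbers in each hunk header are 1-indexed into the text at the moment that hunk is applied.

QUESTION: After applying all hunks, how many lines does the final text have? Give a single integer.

Hunk 1: at line 8 remove [hlo,kvq,lvb] add [kameb,tphp,getx] -> 13 lines: gknw aclvf sbgh ymmeb ianc zse hnld jads kameb tphp getx vru azup
Hunk 2: at line 1 remove [aclvf,sbgh] add [alk,ciwbj] -> 13 lines: gknw alk ciwbj ymmeb ianc zse hnld jads kameb tphp getx vru azup
Hunk 3: at line 2 remove [ymmeb,ianc] add [esnb] -> 12 lines: gknw alk ciwbj esnb zse hnld jads kameb tphp getx vru azup
Hunk 4: at line 3 remove [esnb] add [jwz,bkcr] -> 13 lines: gknw alk ciwbj jwz bkcr zse hnld jads kameb tphp getx vru azup
Hunk 5: at line 6 remove [jads,kameb,tphp] add [dzqrx,jigs] -> 12 lines: gknw alk ciwbj jwz bkcr zse hnld dzqrx jigs getx vru azup
Hunk 6: at line 7 remove [jigs] add [vsamq] -> 12 lines: gknw alk ciwbj jwz bkcr zse hnld dzqrx vsamq getx vru azup
Hunk 7: at line 6 remove [dzqrx] add [bijfm,jgz,bawtp] -> 14 lines: gknw alk ciwbj jwz bkcr zse hnld bijfm jgz bawtp vsamq getx vru azup
Final line count: 14

Answer: 14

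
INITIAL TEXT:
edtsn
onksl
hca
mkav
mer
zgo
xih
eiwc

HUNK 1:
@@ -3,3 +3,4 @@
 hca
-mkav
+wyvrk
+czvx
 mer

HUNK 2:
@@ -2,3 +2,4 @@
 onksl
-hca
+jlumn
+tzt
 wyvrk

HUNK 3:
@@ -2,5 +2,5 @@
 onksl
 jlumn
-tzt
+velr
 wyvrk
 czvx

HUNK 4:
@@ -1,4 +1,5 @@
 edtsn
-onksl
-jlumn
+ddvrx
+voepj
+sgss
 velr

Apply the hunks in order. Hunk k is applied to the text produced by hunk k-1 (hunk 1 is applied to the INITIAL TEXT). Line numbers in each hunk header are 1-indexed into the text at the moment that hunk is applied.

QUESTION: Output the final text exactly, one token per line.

Answer: edtsn
ddvrx
voepj
sgss
velr
wyvrk
czvx
mer
zgo
xih
eiwc

Derivation:
Hunk 1: at line 3 remove [mkav] add [wyvrk,czvx] -> 9 lines: edtsn onksl hca wyvrk czvx mer zgo xih eiwc
Hunk 2: at line 2 remove [hca] add [jlumn,tzt] -> 10 lines: edtsn onksl jlumn tzt wyvrk czvx mer zgo xih eiwc
Hunk 3: at line 2 remove [tzt] add [velr] -> 10 lines: edtsn onksl jlumn velr wyvrk czvx mer zgo xih eiwc
Hunk 4: at line 1 remove [onksl,jlumn] add [ddvrx,voepj,sgss] -> 11 lines: edtsn ddvrx voepj sgss velr wyvrk czvx mer zgo xih eiwc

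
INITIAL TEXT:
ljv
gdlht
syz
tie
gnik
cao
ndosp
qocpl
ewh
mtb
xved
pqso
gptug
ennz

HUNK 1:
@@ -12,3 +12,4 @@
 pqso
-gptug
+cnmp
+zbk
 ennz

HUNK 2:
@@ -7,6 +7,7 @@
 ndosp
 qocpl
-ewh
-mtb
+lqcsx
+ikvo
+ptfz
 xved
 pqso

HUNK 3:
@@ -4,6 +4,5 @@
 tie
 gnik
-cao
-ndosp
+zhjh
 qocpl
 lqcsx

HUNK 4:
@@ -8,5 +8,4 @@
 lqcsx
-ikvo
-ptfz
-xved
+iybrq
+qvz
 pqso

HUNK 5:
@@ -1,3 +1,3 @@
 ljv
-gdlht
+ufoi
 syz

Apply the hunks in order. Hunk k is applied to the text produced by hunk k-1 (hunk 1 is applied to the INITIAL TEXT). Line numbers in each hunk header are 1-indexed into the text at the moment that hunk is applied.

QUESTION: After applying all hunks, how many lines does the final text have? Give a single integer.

Hunk 1: at line 12 remove [gptug] add [cnmp,zbk] -> 15 lines: ljv gdlht syz tie gnik cao ndosp qocpl ewh mtb xved pqso cnmp zbk ennz
Hunk 2: at line 7 remove [ewh,mtb] add [lqcsx,ikvo,ptfz] -> 16 lines: ljv gdlht syz tie gnik cao ndosp qocpl lqcsx ikvo ptfz xved pqso cnmp zbk ennz
Hunk 3: at line 4 remove [cao,ndosp] add [zhjh] -> 15 lines: ljv gdlht syz tie gnik zhjh qocpl lqcsx ikvo ptfz xved pqso cnmp zbk ennz
Hunk 4: at line 8 remove [ikvo,ptfz,xved] add [iybrq,qvz] -> 14 lines: ljv gdlht syz tie gnik zhjh qocpl lqcsx iybrq qvz pqso cnmp zbk ennz
Hunk 5: at line 1 remove [gdlht] add [ufoi] -> 14 lines: ljv ufoi syz tie gnik zhjh qocpl lqcsx iybrq qvz pqso cnmp zbk ennz
Final line count: 14

Answer: 14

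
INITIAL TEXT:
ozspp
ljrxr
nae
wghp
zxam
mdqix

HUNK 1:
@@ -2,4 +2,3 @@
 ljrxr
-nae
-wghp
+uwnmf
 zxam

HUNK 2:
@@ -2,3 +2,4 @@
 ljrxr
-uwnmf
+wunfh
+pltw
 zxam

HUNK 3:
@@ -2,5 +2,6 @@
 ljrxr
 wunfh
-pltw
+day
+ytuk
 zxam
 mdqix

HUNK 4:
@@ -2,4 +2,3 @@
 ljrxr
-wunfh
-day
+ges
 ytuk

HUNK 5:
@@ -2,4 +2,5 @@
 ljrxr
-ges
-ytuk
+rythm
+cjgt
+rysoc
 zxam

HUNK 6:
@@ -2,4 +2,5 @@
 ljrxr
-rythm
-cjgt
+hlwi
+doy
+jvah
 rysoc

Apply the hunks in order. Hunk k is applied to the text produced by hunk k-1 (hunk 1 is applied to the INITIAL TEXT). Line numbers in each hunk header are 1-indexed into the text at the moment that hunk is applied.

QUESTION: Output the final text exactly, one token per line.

Answer: ozspp
ljrxr
hlwi
doy
jvah
rysoc
zxam
mdqix

Derivation:
Hunk 1: at line 2 remove [nae,wghp] add [uwnmf] -> 5 lines: ozspp ljrxr uwnmf zxam mdqix
Hunk 2: at line 2 remove [uwnmf] add [wunfh,pltw] -> 6 lines: ozspp ljrxr wunfh pltw zxam mdqix
Hunk 3: at line 2 remove [pltw] add [day,ytuk] -> 7 lines: ozspp ljrxr wunfh day ytuk zxam mdqix
Hunk 4: at line 2 remove [wunfh,day] add [ges] -> 6 lines: ozspp ljrxr ges ytuk zxam mdqix
Hunk 5: at line 2 remove [ges,ytuk] add [rythm,cjgt,rysoc] -> 7 lines: ozspp ljrxr rythm cjgt rysoc zxam mdqix
Hunk 6: at line 2 remove [rythm,cjgt] add [hlwi,doy,jvah] -> 8 lines: ozspp ljrxr hlwi doy jvah rysoc zxam mdqix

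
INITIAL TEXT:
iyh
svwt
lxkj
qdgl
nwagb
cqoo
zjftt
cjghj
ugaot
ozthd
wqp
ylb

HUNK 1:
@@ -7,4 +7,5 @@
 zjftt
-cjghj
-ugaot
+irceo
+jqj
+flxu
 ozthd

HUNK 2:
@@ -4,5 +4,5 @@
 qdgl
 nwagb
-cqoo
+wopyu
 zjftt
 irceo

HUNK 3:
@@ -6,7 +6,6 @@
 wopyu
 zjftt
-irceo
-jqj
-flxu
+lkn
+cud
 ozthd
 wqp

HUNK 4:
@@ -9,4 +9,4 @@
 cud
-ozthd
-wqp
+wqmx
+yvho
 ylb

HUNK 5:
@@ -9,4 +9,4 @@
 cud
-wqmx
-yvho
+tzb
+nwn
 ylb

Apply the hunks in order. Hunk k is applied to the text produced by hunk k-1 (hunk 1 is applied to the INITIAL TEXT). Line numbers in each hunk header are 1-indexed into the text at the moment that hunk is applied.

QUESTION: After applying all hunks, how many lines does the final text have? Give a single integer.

Hunk 1: at line 7 remove [cjghj,ugaot] add [irceo,jqj,flxu] -> 13 lines: iyh svwt lxkj qdgl nwagb cqoo zjftt irceo jqj flxu ozthd wqp ylb
Hunk 2: at line 4 remove [cqoo] add [wopyu] -> 13 lines: iyh svwt lxkj qdgl nwagb wopyu zjftt irceo jqj flxu ozthd wqp ylb
Hunk 3: at line 6 remove [irceo,jqj,flxu] add [lkn,cud] -> 12 lines: iyh svwt lxkj qdgl nwagb wopyu zjftt lkn cud ozthd wqp ylb
Hunk 4: at line 9 remove [ozthd,wqp] add [wqmx,yvho] -> 12 lines: iyh svwt lxkj qdgl nwagb wopyu zjftt lkn cud wqmx yvho ylb
Hunk 5: at line 9 remove [wqmx,yvho] add [tzb,nwn] -> 12 lines: iyh svwt lxkj qdgl nwagb wopyu zjftt lkn cud tzb nwn ylb
Final line count: 12

Answer: 12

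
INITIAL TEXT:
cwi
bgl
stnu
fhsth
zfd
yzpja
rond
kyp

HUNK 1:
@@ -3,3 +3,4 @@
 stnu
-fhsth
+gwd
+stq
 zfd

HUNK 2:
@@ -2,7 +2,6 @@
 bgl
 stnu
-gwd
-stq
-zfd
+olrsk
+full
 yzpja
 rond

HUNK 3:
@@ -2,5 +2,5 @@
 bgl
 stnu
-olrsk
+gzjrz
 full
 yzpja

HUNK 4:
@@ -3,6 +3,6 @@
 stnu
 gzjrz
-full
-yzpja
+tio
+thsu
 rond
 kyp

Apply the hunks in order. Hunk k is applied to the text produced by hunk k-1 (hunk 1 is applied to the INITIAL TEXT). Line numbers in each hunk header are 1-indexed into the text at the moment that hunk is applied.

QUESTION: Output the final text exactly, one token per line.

Answer: cwi
bgl
stnu
gzjrz
tio
thsu
rond
kyp

Derivation:
Hunk 1: at line 3 remove [fhsth] add [gwd,stq] -> 9 lines: cwi bgl stnu gwd stq zfd yzpja rond kyp
Hunk 2: at line 2 remove [gwd,stq,zfd] add [olrsk,full] -> 8 lines: cwi bgl stnu olrsk full yzpja rond kyp
Hunk 3: at line 2 remove [olrsk] add [gzjrz] -> 8 lines: cwi bgl stnu gzjrz full yzpja rond kyp
Hunk 4: at line 3 remove [full,yzpja] add [tio,thsu] -> 8 lines: cwi bgl stnu gzjrz tio thsu rond kyp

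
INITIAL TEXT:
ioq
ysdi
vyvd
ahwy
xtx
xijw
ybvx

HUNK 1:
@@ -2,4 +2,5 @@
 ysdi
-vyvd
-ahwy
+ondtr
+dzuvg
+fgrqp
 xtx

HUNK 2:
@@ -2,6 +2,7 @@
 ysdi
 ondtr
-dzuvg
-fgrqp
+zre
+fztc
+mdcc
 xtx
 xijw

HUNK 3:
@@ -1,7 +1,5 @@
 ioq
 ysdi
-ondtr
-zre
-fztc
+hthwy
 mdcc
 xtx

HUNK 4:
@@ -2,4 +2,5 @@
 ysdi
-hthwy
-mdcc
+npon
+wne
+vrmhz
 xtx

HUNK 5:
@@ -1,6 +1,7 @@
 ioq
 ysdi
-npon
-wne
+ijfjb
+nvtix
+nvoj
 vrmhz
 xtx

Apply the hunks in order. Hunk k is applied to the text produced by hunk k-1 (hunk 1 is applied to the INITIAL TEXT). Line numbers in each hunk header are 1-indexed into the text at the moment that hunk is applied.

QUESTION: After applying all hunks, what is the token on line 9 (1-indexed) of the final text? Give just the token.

Answer: ybvx

Derivation:
Hunk 1: at line 2 remove [vyvd,ahwy] add [ondtr,dzuvg,fgrqp] -> 8 lines: ioq ysdi ondtr dzuvg fgrqp xtx xijw ybvx
Hunk 2: at line 2 remove [dzuvg,fgrqp] add [zre,fztc,mdcc] -> 9 lines: ioq ysdi ondtr zre fztc mdcc xtx xijw ybvx
Hunk 3: at line 1 remove [ondtr,zre,fztc] add [hthwy] -> 7 lines: ioq ysdi hthwy mdcc xtx xijw ybvx
Hunk 4: at line 2 remove [hthwy,mdcc] add [npon,wne,vrmhz] -> 8 lines: ioq ysdi npon wne vrmhz xtx xijw ybvx
Hunk 5: at line 1 remove [npon,wne] add [ijfjb,nvtix,nvoj] -> 9 lines: ioq ysdi ijfjb nvtix nvoj vrmhz xtx xijw ybvx
Final line 9: ybvx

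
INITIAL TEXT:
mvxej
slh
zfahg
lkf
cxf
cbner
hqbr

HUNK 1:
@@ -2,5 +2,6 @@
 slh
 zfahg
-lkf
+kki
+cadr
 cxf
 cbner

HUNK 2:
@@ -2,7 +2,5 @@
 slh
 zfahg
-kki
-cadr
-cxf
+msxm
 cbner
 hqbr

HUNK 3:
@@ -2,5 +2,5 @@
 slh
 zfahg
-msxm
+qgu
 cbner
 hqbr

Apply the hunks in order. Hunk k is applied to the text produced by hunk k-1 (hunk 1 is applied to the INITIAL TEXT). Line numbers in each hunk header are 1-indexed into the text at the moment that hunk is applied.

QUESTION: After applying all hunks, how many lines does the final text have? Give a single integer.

Hunk 1: at line 2 remove [lkf] add [kki,cadr] -> 8 lines: mvxej slh zfahg kki cadr cxf cbner hqbr
Hunk 2: at line 2 remove [kki,cadr,cxf] add [msxm] -> 6 lines: mvxej slh zfahg msxm cbner hqbr
Hunk 3: at line 2 remove [msxm] add [qgu] -> 6 lines: mvxej slh zfahg qgu cbner hqbr
Final line count: 6

Answer: 6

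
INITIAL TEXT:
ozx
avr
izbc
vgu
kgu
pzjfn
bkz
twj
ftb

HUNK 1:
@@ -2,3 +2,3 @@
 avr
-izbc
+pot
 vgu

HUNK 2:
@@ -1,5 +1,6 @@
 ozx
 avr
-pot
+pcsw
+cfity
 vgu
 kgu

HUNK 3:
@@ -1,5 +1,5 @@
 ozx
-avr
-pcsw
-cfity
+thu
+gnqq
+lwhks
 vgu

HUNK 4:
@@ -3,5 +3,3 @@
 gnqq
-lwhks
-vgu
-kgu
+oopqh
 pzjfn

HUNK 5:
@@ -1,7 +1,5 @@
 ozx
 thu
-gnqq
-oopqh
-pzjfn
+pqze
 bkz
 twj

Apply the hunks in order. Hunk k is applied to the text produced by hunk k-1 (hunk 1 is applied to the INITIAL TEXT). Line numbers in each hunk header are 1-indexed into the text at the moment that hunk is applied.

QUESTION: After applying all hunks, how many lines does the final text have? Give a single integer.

Answer: 6

Derivation:
Hunk 1: at line 2 remove [izbc] add [pot] -> 9 lines: ozx avr pot vgu kgu pzjfn bkz twj ftb
Hunk 2: at line 1 remove [pot] add [pcsw,cfity] -> 10 lines: ozx avr pcsw cfity vgu kgu pzjfn bkz twj ftb
Hunk 3: at line 1 remove [avr,pcsw,cfity] add [thu,gnqq,lwhks] -> 10 lines: ozx thu gnqq lwhks vgu kgu pzjfn bkz twj ftb
Hunk 4: at line 3 remove [lwhks,vgu,kgu] add [oopqh] -> 8 lines: ozx thu gnqq oopqh pzjfn bkz twj ftb
Hunk 5: at line 1 remove [gnqq,oopqh,pzjfn] add [pqze] -> 6 lines: ozx thu pqze bkz twj ftb
Final line count: 6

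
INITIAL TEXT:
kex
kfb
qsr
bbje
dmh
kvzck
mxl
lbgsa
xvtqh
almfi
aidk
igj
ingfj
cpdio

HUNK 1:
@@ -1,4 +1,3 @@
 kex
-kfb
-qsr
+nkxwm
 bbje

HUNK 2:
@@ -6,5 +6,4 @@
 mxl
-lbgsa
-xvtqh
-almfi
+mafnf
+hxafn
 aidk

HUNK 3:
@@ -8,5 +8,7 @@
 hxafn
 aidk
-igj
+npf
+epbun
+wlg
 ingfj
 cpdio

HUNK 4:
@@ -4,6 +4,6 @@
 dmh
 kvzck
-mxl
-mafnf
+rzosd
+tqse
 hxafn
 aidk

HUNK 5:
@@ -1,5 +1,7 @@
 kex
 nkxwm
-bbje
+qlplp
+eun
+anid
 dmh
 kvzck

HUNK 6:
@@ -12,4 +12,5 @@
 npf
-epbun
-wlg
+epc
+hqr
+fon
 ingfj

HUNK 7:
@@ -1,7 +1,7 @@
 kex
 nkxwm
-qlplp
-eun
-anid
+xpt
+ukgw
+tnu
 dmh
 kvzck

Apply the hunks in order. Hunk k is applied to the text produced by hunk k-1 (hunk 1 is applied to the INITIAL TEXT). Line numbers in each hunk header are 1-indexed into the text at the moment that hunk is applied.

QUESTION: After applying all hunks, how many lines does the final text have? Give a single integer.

Hunk 1: at line 1 remove [kfb,qsr] add [nkxwm] -> 13 lines: kex nkxwm bbje dmh kvzck mxl lbgsa xvtqh almfi aidk igj ingfj cpdio
Hunk 2: at line 6 remove [lbgsa,xvtqh,almfi] add [mafnf,hxafn] -> 12 lines: kex nkxwm bbje dmh kvzck mxl mafnf hxafn aidk igj ingfj cpdio
Hunk 3: at line 8 remove [igj] add [npf,epbun,wlg] -> 14 lines: kex nkxwm bbje dmh kvzck mxl mafnf hxafn aidk npf epbun wlg ingfj cpdio
Hunk 4: at line 4 remove [mxl,mafnf] add [rzosd,tqse] -> 14 lines: kex nkxwm bbje dmh kvzck rzosd tqse hxafn aidk npf epbun wlg ingfj cpdio
Hunk 5: at line 1 remove [bbje] add [qlplp,eun,anid] -> 16 lines: kex nkxwm qlplp eun anid dmh kvzck rzosd tqse hxafn aidk npf epbun wlg ingfj cpdio
Hunk 6: at line 12 remove [epbun,wlg] add [epc,hqr,fon] -> 17 lines: kex nkxwm qlplp eun anid dmh kvzck rzosd tqse hxafn aidk npf epc hqr fon ingfj cpdio
Hunk 7: at line 1 remove [qlplp,eun,anid] add [xpt,ukgw,tnu] -> 17 lines: kex nkxwm xpt ukgw tnu dmh kvzck rzosd tqse hxafn aidk npf epc hqr fon ingfj cpdio
Final line count: 17

Answer: 17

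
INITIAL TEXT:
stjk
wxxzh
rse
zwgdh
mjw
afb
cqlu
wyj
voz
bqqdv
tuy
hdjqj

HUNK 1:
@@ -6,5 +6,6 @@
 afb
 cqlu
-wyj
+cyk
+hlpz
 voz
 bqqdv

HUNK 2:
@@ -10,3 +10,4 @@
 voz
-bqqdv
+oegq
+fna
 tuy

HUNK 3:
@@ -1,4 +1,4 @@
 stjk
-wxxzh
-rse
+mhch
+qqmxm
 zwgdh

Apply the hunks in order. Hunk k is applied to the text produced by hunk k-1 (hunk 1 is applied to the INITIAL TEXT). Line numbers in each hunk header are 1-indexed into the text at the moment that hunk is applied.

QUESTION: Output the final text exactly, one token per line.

Answer: stjk
mhch
qqmxm
zwgdh
mjw
afb
cqlu
cyk
hlpz
voz
oegq
fna
tuy
hdjqj

Derivation:
Hunk 1: at line 6 remove [wyj] add [cyk,hlpz] -> 13 lines: stjk wxxzh rse zwgdh mjw afb cqlu cyk hlpz voz bqqdv tuy hdjqj
Hunk 2: at line 10 remove [bqqdv] add [oegq,fna] -> 14 lines: stjk wxxzh rse zwgdh mjw afb cqlu cyk hlpz voz oegq fna tuy hdjqj
Hunk 3: at line 1 remove [wxxzh,rse] add [mhch,qqmxm] -> 14 lines: stjk mhch qqmxm zwgdh mjw afb cqlu cyk hlpz voz oegq fna tuy hdjqj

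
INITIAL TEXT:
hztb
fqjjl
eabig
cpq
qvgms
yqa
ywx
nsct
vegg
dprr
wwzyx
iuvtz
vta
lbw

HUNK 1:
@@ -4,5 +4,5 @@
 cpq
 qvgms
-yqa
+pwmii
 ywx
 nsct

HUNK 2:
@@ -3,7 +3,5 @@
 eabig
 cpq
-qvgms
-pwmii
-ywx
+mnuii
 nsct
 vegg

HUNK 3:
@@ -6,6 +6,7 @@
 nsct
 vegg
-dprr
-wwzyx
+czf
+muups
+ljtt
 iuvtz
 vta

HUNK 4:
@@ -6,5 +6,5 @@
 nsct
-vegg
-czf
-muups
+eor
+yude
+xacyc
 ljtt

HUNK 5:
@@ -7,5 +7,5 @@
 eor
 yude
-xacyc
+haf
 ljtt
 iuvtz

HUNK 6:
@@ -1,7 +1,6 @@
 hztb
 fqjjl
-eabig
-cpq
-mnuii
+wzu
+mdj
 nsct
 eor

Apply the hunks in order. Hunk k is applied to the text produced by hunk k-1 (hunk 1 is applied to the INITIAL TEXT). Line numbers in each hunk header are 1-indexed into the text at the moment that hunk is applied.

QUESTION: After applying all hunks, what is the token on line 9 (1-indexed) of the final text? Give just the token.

Hunk 1: at line 4 remove [yqa] add [pwmii] -> 14 lines: hztb fqjjl eabig cpq qvgms pwmii ywx nsct vegg dprr wwzyx iuvtz vta lbw
Hunk 2: at line 3 remove [qvgms,pwmii,ywx] add [mnuii] -> 12 lines: hztb fqjjl eabig cpq mnuii nsct vegg dprr wwzyx iuvtz vta lbw
Hunk 3: at line 6 remove [dprr,wwzyx] add [czf,muups,ljtt] -> 13 lines: hztb fqjjl eabig cpq mnuii nsct vegg czf muups ljtt iuvtz vta lbw
Hunk 4: at line 6 remove [vegg,czf,muups] add [eor,yude,xacyc] -> 13 lines: hztb fqjjl eabig cpq mnuii nsct eor yude xacyc ljtt iuvtz vta lbw
Hunk 5: at line 7 remove [xacyc] add [haf] -> 13 lines: hztb fqjjl eabig cpq mnuii nsct eor yude haf ljtt iuvtz vta lbw
Hunk 6: at line 1 remove [eabig,cpq,mnuii] add [wzu,mdj] -> 12 lines: hztb fqjjl wzu mdj nsct eor yude haf ljtt iuvtz vta lbw
Final line 9: ljtt

Answer: ljtt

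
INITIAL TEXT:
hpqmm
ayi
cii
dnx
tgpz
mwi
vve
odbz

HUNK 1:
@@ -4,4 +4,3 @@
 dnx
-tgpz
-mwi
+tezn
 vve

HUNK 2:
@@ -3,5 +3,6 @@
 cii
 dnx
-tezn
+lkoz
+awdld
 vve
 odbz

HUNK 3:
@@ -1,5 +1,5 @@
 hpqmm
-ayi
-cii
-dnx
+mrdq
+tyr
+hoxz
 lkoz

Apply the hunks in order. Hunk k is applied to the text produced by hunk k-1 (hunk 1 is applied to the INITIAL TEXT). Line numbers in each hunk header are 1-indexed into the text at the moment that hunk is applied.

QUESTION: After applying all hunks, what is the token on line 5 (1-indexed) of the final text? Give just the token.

Hunk 1: at line 4 remove [tgpz,mwi] add [tezn] -> 7 lines: hpqmm ayi cii dnx tezn vve odbz
Hunk 2: at line 3 remove [tezn] add [lkoz,awdld] -> 8 lines: hpqmm ayi cii dnx lkoz awdld vve odbz
Hunk 3: at line 1 remove [ayi,cii,dnx] add [mrdq,tyr,hoxz] -> 8 lines: hpqmm mrdq tyr hoxz lkoz awdld vve odbz
Final line 5: lkoz

Answer: lkoz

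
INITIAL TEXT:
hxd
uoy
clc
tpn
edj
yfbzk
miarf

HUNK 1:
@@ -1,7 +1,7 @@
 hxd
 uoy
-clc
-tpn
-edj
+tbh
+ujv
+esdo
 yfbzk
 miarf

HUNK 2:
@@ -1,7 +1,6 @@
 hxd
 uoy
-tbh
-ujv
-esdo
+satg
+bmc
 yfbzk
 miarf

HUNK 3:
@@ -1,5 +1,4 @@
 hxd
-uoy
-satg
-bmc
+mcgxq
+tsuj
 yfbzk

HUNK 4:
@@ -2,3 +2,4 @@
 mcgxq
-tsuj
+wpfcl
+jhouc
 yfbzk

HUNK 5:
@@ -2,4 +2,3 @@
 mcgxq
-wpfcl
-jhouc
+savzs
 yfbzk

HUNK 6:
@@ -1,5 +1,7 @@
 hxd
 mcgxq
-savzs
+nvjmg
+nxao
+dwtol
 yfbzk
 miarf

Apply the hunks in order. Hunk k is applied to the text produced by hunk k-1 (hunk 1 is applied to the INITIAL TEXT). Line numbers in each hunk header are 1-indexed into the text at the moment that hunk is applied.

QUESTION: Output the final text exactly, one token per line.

Answer: hxd
mcgxq
nvjmg
nxao
dwtol
yfbzk
miarf

Derivation:
Hunk 1: at line 1 remove [clc,tpn,edj] add [tbh,ujv,esdo] -> 7 lines: hxd uoy tbh ujv esdo yfbzk miarf
Hunk 2: at line 1 remove [tbh,ujv,esdo] add [satg,bmc] -> 6 lines: hxd uoy satg bmc yfbzk miarf
Hunk 3: at line 1 remove [uoy,satg,bmc] add [mcgxq,tsuj] -> 5 lines: hxd mcgxq tsuj yfbzk miarf
Hunk 4: at line 2 remove [tsuj] add [wpfcl,jhouc] -> 6 lines: hxd mcgxq wpfcl jhouc yfbzk miarf
Hunk 5: at line 2 remove [wpfcl,jhouc] add [savzs] -> 5 lines: hxd mcgxq savzs yfbzk miarf
Hunk 6: at line 1 remove [savzs] add [nvjmg,nxao,dwtol] -> 7 lines: hxd mcgxq nvjmg nxao dwtol yfbzk miarf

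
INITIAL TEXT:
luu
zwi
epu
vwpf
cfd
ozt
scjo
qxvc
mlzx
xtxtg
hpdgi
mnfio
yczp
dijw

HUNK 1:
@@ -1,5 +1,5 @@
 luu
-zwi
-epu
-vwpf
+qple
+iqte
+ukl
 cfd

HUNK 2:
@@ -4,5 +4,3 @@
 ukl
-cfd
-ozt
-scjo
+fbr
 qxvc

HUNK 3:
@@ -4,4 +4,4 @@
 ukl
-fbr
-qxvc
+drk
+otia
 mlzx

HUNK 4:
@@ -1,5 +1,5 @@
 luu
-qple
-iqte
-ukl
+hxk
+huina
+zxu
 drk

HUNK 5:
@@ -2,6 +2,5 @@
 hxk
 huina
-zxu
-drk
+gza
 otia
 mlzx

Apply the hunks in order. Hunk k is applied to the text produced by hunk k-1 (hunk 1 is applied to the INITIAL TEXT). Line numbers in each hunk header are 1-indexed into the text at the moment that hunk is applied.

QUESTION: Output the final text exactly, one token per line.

Answer: luu
hxk
huina
gza
otia
mlzx
xtxtg
hpdgi
mnfio
yczp
dijw

Derivation:
Hunk 1: at line 1 remove [zwi,epu,vwpf] add [qple,iqte,ukl] -> 14 lines: luu qple iqte ukl cfd ozt scjo qxvc mlzx xtxtg hpdgi mnfio yczp dijw
Hunk 2: at line 4 remove [cfd,ozt,scjo] add [fbr] -> 12 lines: luu qple iqte ukl fbr qxvc mlzx xtxtg hpdgi mnfio yczp dijw
Hunk 3: at line 4 remove [fbr,qxvc] add [drk,otia] -> 12 lines: luu qple iqte ukl drk otia mlzx xtxtg hpdgi mnfio yczp dijw
Hunk 4: at line 1 remove [qple,iqte,ukl] add [hxk,huina,zxu] -> 12 lines: luu hxk huina zxu drk otia mlzx xtxtg hpdgi mnfio yczp dijw
Hunk 5: at line 2 remove [zxu,drk] add [gza] -> 11 lines: luu hxk huina gza otia mlzx xtxtg hpdgi mnfio yczp dijw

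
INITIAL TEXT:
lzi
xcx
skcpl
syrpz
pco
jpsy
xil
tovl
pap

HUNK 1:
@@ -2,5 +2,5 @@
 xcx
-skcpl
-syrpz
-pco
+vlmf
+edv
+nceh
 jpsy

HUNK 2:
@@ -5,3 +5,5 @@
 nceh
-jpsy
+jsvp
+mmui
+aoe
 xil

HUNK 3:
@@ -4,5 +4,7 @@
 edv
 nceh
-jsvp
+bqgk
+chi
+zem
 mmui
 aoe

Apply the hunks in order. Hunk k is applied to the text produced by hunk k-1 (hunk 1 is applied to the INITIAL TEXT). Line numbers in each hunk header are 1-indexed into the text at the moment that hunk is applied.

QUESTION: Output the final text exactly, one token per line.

Answer: lzi
xcx
vlmf
edv
nceh
bqgk
chi
zem
mmui
aoe
xil
tovl
pap

Derivation:
Hunk 1: at line 2 remove [skcpl,syrpz,pco] add [vlmf,edv,nceh] -> 9 lines: lzi xcx vlmf edv nceh jpsy xil tovl pap
Hunk 2: at line 5 remove [jpsy] add [jsvp,mmui,aoe] -> 11 lines: lzi xcx vlmf edv nceh jsvp mmui aoe xil tovl pap
Hunk 3: at line 4 remove [jsvp] add [bqgk,chi,zem] -> 13 lines: lzi xcx vlmf edv nceh bqgk chi zem mmui aoe xil tovl pap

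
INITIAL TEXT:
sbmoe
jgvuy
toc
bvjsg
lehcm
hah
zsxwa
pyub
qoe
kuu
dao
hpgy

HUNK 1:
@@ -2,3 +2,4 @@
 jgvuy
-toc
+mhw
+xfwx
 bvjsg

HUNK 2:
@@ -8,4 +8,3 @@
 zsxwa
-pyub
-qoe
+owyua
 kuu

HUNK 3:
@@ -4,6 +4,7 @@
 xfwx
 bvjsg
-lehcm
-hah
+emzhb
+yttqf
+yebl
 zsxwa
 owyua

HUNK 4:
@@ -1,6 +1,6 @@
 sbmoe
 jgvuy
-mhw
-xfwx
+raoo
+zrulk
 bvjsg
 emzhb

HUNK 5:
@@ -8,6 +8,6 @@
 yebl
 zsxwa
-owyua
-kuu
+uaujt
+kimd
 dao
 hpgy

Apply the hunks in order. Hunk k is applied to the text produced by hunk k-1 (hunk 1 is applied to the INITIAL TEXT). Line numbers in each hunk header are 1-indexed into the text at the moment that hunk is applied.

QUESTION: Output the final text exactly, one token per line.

Hunk 1: at line 2 remove [toc] add [mhw,xfwx] -> 13 lines: sbmoe jgvuy mhw xfwx bvjsg lehcm hah zsxwa pyub qoe kuu dao hpgy
Hunk 2: at line 8 remove [pyub,qoe] add [owyua] -> 12 lines: sbmoe jgvuy mhw xfwx bvjsg lehcm hah zsxwa owyua kuu dao hpgy
Hunk 3: at line 4 remove [lehcm,hah] add [emzhb,yttqf,yebl] -> 13 lines: sbmoe jgvuy mhw xfwx bvjsg emzhb yttqf yebl zsxwa owyua kuu dao hpgy
Hunk 4: at line 1 remove [mhw,xfwx] add [raoo,zrulk] -> 13 lines: sbmoe jgvuy raoo zrulk bvjsg emzhb yttqf yebl zsxwa owyua kuu dao hpgy
Hunk 5: at line 8 remove [owyua,kuu] add [uaujt,kimd] -> 13 lines: sbmoe jgvuy raoo zrulk bvjsg emzhb yttqf yebl zsxwa uaujt kimd dao hpgy

Answer: sbmoe
jgvuy
raoo
zrulk
bvjsg
emzhb
yttqf
yebl
zsxwa
uaujt
kimd
dao
hpgy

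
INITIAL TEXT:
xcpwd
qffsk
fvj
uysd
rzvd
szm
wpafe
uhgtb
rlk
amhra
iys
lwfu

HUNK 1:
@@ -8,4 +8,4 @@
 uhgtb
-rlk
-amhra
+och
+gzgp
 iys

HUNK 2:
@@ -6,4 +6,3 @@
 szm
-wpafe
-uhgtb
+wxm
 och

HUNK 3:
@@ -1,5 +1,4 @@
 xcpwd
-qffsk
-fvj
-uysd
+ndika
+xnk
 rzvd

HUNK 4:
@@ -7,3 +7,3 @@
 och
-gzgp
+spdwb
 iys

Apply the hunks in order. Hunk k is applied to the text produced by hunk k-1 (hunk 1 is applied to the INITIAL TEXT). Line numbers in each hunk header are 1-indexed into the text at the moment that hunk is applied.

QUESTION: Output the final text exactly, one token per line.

Answer: xcpwd
ndika
xnk
rzvd
szm
wxm
och
spdwb
iys
lwfu

Derivation:
Hunk 1: at line 8 remove [rlk,amhra] add [och,gzgp] -> 12 lines: xcpwd qffsk fvj uysd rzvd szm wpafe uhgtb och gzgp iys lwfu
Hunk 2: at line 6 remove [wpafe,uhgtb] add [wxm] -> 11 lines: xcpwd qffsk fvj uysd rzvd szm wxm och gzgp iys lwfu
Hunk 3: at line 1 remove [qffsk,fvj,uysd] add [ndika,xnk] -> 10 lines: xcpwd ndika xnk rzvd szm wxm och gzgp iys lwfu
Hunk 4: at line 7 remove [gzgp] add [spdwb] -> 10 lines: xcpwd ndika xnk rzvd szm wxm och spdwb iys lwfu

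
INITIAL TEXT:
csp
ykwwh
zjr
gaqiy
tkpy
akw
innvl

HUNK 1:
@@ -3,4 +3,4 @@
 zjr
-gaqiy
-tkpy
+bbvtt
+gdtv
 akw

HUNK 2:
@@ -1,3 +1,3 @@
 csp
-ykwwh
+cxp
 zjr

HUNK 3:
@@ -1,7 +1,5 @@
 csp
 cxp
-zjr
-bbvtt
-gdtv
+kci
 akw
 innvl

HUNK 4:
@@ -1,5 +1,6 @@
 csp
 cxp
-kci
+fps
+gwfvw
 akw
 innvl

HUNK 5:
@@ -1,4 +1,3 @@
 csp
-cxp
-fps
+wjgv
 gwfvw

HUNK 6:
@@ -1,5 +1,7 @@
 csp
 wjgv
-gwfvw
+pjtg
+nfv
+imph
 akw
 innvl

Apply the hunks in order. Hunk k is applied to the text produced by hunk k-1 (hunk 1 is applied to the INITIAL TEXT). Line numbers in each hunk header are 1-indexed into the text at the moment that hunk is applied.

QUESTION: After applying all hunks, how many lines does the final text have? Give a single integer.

Hunk 1: at line 3 remove [gaqiy,tkpy] add [bbvtt,gdtv] -> 7 lines: csp ykwwh zjr bbvtt gdtv akw innvl
Hunk 2: at line 1 remove [ykwwh] add [cxp] -> 7 lines: csp cxp zjr bbvtt gdtv akw innvl
Hunk 3: at line 1 remove [zjr,bbvtt,gdtv] add [kci] -> 5 lines: csp cxp kci akw innvl
Hunk 4: at line 1 remove [kci] add [fps,gwfvw] -> 6 lines: csp cxp fps gwfvw akw innvl
Hunk 5: at line 1 remove [cxp,fps] add [wjgv] -> 5 lines: csp wjgv gwfvw akw innvl
Hunk 6: at line 1 remove [gwfvw] add [pjtg,nfv,imph] -> 7 lines: csp wjgv pjtg nfv imph akw innvl
Final line count: 7

Answer: 7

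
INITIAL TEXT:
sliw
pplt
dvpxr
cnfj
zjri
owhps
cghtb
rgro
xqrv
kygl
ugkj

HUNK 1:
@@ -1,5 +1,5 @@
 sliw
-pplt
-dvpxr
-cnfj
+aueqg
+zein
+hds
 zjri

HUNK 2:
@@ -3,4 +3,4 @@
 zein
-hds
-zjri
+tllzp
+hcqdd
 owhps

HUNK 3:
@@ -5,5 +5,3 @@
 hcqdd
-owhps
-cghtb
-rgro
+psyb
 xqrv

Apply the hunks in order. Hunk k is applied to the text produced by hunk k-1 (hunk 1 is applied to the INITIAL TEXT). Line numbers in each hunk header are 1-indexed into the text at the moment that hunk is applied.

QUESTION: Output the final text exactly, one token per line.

Hunk 1: at line 1 remove [pplt,dvpxr,cnfj] add [aueqg,zein,hds] -> 11 lines: sliw aueqg zein hds zjri owhps cghtb rgro xqrv kygl ugkj
Hunk 2: at line 3 remove [hds,zjri] add [tllzp,hcqdd] -> 11 lines: sliw aueqg zein tllzp hcqdd owhps cghtb rgro xqrv kygl ugkj
Hunk 3: at line 5 remove [owhps,cghtb,rgro] add [psyb] -> 9 lines: sliw aueqg zein tllzp hcqdd psyb xqrv kygl ugkj

Answer: sliw
aueqg
zein
tllzp
hcqdd
psyb
xqrv
kygl
ugkj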